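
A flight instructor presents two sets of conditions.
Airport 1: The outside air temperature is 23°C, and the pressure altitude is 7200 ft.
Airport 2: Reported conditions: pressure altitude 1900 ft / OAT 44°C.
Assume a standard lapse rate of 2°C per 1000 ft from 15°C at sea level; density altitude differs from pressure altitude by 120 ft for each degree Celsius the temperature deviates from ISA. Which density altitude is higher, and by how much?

Airport 1: ISA temp = 0.6°C, deviation +22.4°C, DA = 7200 + 120 × 22.4 = 9888 ft.
Airport 2: ISA temp = 11.2°C, deviation +32.8°C, DA = 1900 + 120 × 32.8 = 5836 ft.
Airport 1 is higher by 9888 − 5836 = 4052 ft.

Airport 1 by 4052 ft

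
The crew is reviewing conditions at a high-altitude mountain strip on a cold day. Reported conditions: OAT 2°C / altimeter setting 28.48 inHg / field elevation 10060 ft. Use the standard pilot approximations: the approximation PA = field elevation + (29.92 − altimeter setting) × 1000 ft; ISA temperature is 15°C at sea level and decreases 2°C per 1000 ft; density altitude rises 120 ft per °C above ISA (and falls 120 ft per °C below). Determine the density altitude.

Pressure altitude = 10060 + (29.92 − 28.48) × 1000 = 10060 + (+1440) = 11500 ft.
ISA temperature at 11500 ft = 15 − 2 × (11500/1000) = -8°C.
ISA deviation = 2 − (-8) = +10°C.
Density altitude = 11500 + 120 × (10) = 12700 ft.

12700 ft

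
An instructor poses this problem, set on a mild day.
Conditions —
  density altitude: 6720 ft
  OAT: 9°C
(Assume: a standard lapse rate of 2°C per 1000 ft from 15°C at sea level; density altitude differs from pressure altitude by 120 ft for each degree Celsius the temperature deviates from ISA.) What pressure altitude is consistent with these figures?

DA = PA + 120 × (OAT − (15 − 2·PA/1000)) = PA + 120·OAT − 1800 + 0.24·PA = 1.24·PA + 120·OAT − 1800.
So 1.24·PA = 6720 − 120 × 9 + 1800 = 7440.
PA = 7440 / 1.24 = 6000 ft.

6000 ft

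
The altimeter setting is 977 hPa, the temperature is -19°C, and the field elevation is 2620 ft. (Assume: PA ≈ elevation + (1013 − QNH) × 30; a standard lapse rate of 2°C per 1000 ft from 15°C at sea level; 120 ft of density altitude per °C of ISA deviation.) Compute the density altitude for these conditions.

508 ft

Pressure altitude = 2620 + (1013 − 977) × 30 = 2620 + (+1080) = 3700 ft.
ISA temperature at 3700 ft = 15 − 2 × (3700/1000) = 7.6°C.
ISA deviation = -19 − 7.6 = -26.6°C.
Density altitude = 3700 + 120 × (-26.6) = 508 ft.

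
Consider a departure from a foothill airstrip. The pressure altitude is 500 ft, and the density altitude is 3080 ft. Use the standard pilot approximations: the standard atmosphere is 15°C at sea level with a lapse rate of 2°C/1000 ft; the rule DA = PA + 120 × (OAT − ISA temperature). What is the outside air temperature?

Density altitude − pressure altitude = 3080 − 500 = +2580 ft.
At 120 ft/°C that is an ISA deviation of 2580/120 = +21.5°C.
ISA temperature at 500 ft = 15 − 2 × (500/1000) = 14°C.
OAT = ISA + deviation = 14 + (+21.5) = 35.5°C.

35.5°C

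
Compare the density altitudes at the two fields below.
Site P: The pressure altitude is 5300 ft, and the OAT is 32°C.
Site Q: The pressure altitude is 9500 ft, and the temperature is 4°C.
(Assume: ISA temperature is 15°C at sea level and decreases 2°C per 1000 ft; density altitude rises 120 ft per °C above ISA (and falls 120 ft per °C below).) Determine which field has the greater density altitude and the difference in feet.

Site Q by 1848 ft

Site P: ISA temp = 4.4°C, deviation +27.6°C, DA = 5300 + 120 × 27.6 = 8612 ft.
Site Q: ISA temp = -4°C, deviation +8°C, DA = 9500 + 120 × 8 = 10460 ft.
Site Q is higher by 10460 − 8612 = 1848 ft.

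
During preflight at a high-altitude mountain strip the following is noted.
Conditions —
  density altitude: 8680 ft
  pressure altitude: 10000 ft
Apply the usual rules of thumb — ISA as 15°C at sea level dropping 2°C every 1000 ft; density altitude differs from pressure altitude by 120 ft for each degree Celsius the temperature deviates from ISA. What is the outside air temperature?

Density altitude − pressure altitude = 8680 − 10000 = -1320 ft.
At 120 ft/°C that is an ISA deviation of -1320/120 = -11°C.
ISA temperature at 10000 ft = 15 − 2 × (10000/1000) = -5°C.
OAT = ISA + deviation = -5 + (-11) = -16°C.

-16°C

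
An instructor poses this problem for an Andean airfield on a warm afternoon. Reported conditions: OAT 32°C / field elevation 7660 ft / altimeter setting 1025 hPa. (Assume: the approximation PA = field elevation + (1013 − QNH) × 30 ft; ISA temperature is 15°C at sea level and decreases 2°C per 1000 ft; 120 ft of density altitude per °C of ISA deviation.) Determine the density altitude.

11092 ft

Pressure altitude = 7660 + (1013 − 1025) × 30 = 7660 + (-360) = 7300 ft.
ISA temperature at 7300 ft = 15 − 2 × (7300/1000) = 0.4°C.
ISA deviation = 32 − 0.4 = +31.6°C.
Density altitude = 7300 + 120 × (31.6) = 11092 ft.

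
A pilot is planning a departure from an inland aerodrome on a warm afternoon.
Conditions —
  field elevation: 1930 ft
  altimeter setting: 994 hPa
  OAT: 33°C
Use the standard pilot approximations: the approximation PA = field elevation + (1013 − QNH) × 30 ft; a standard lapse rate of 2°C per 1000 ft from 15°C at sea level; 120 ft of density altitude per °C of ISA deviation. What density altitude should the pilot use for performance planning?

5260 ft

Pressure altitude = 1930 + (1013 − 994) × 30 = 1930 + (+570) = 2500 ft.
ISA temperature at 2500 ft = 15 − 2 × (2500/1000) = 10°C.
ISA deviation = 33 − 10 = +23°C.
Density altitude = 2500 + 120 × (23) = 5260 ft.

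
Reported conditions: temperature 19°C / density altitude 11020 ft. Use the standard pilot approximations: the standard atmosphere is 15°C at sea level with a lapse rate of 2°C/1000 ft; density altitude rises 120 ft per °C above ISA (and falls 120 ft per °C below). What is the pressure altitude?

DA = PA + 120 × (OAT − (15 − 2·PA/1000)) = PA + 120·OAT − 1800 + 0.24·PA = 1.24·PA + 120·OAT − 1800.
So 1.24·PA = 11020 − 120 × 19 + 1800 = 10540.
PA = 10540 / 1.24 = 8500 ft.

8500 ft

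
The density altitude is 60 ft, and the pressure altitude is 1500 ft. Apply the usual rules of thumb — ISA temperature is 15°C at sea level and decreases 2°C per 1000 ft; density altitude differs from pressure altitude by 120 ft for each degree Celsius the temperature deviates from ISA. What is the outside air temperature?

0°C

Density altitude − pressure altitude = 60 − 1500 = -1440 ft.
At 120 ft/°C that is an ISA deviation of -1440/120 = -12°C.
ISA temperature at 1500 ft = 15 − 2 × (1500/1000) = 12°C.
OAT = ISA + deviation = 12 + (-12) = 0°C.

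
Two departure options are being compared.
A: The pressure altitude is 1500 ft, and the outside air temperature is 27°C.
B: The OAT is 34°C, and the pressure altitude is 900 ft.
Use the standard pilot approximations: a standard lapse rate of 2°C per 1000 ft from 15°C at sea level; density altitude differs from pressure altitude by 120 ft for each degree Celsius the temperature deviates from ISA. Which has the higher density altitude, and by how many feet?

B by 96 ft

A: ISA temp = 12°C, deviation +15°C, DA = 1500 + 120 × 15 = 3300 ft.
B: ISA temp = 13.2°C, deviation +20.8°C, DA = 900 + 120 × 20.8 = 3396 ft.
B is higher by 3396 − 3300 = 96 ft.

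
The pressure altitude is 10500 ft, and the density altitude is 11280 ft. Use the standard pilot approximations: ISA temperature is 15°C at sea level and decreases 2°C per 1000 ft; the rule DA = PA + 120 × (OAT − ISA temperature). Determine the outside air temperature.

0.5°C

Density altitude − pressure altitude = 11280 − 10500 = +780 ft.
At 120 ft/°C that is an ISA deviation of 780/120 = +6.5°C.
ISA temperature at 10500 ft = 15 − 2 × (10500/1000) = -6°C.
OAT = ISA + deviation = -6 + (+6.5) = 0.5°C.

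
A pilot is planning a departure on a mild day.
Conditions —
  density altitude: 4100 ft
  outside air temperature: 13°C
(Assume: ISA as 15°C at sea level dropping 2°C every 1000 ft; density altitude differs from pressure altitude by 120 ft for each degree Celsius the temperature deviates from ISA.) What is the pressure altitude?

DA = PA + 120 × (OAT − (15 − 2·PA/1000)) = PA + 120·OAT − 1800 + 0.24·PA = 1.24·PA + 120·OAT − 1800.
So 1.24·PA = 4100 − 120 × 13 + 1800 = 4340.
PA = 4340 / 1.24 = 3500 ft.

3500 ft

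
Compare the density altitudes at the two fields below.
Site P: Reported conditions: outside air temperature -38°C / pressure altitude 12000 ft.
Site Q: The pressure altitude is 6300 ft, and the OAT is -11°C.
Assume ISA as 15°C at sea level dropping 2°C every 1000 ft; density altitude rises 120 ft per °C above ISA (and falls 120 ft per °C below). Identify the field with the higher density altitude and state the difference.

Site P: ISA temp = -9°C, deviation -29°C, DA = 12000 + 120 × (-29) = 8520 ft.
Site Q: ISA temp = 2.4°C, deviation -13.4°C, DA = 6300 + 120 × (-13.4) = 4692 ft.
Site P is higher by 8520 − 4692 = 3828 ft.

Site P by 3828 ft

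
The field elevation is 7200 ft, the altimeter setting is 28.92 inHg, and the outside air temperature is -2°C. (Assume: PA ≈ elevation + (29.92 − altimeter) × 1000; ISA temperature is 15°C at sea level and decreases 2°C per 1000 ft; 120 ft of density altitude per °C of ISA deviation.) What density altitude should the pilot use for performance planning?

Pressure altitude = 7200 + (29.92 − 28.92) × 1000 = 7200 + (+1000) = 8200 ft.
ISA temperature at 8200 ft = 15 − 2 × (8200/1000) = -1.4°C.
ISA deviation = -2 − (-1.4) = -0.6°C.
Density altitude = 8200 + 120 × (-0.6) = 8128 ft.

8128 ft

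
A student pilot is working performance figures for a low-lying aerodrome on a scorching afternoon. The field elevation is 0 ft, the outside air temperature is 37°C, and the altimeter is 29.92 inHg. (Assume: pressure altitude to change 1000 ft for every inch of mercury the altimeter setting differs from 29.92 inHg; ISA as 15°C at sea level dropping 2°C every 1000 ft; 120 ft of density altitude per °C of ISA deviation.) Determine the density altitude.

Pressure altitude = 0 + (29.92 − 29.92) × 1000 = 0 + (0) = 0 ft.
ISA temperature at 0 ft = 15 − 2 × (0/1000) = 15°C.
ISA deviation = 37 − 15 = +22°C.
Density altitude = 0 + 120 × (22) = 2640 ft.

2640 ft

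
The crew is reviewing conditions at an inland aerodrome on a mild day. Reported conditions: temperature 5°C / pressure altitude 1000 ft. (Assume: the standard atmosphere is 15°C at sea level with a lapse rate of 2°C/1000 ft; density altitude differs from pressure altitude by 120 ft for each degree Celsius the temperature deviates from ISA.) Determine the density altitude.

40 ft

ISA temperature at 1000 ft = 15 − 2 × (1000/1000) = 13°C.
ISA deviation = 5 − 13 = -8°C.
Density altitude = 1000 + 120 × (-8) = 1000 + (-960) = 40 ft.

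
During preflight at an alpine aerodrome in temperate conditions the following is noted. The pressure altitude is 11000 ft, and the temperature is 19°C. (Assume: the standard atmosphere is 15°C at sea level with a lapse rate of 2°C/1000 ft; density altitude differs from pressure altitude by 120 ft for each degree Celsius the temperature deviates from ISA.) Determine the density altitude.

14120 ft

ISA temperature at 11000 ft = 15 − 2 × (11000/1000) = -7°C.
ISA deviation = 19 − (-7) = +26°C.
Density altitude = 11000 + 120 × (26) = 11000 + (+3120) = 14120 ft.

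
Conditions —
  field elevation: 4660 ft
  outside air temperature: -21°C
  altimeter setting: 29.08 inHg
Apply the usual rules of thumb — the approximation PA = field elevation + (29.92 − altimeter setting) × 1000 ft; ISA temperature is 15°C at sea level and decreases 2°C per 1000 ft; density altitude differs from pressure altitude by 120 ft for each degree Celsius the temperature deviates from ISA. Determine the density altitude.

Pressure altitude = 4660 + (29.92 − 29.08) × 1000 = 4660 + (+840) = 5500 ft.
ISA temperature at 5500 ft = 15 − 2 × (5500/1000) = 4°C.
ISA deviation = -21 − 4 = -25°C.
Density altitude = 5500 + 120 × (-25) = 2500 ft.

2500 ft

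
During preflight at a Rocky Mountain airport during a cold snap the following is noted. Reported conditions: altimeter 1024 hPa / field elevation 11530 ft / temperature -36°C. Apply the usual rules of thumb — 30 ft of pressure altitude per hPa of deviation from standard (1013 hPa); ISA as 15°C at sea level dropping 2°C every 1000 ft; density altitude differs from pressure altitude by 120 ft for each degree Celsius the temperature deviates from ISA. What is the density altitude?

7768 ft

Pressure altitude = 11530 + (1013 − 1024) × 30 = 11530 + (-330) = 11200 ft.
ISA temperature at 11200 ft = 15 − 2 × (11200/1000) = -7.4°C.
ISA deviation = -36 − (-7.4) = -28.6°C.
Density altitude = 11200 + 120 × (-28.6) = 7768 ft.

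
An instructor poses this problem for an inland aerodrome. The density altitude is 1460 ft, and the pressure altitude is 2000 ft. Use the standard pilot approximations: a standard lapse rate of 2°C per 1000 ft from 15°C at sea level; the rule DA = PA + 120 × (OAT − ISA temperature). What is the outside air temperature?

Density altitude − pressure altitude = 1460 − 2000 = -540 ft.
At 120 ft/°C that is an ISA deviation of -540/120 = -4.5°C.
ISA temperature at 2000 ft = 15 − 2 × (2000/1000) = 11°C.
OAT = ISA + deviation = 11 + (-4.5) = 6.5°C.

6.5°C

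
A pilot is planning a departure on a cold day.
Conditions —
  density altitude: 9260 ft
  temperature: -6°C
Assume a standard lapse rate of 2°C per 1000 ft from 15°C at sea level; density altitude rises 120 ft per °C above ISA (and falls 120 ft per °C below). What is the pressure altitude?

9500 ft

DA = PA + 120 × (OAT − (15 − 2·PA/1000)) = PA + 120·OAT − 1800 + 0.24·PA = 1.24·PA + 120·OAT − 1800.
So 1.24·PA = 9260 − 120 × (-6) + 1800 = 11780.
PA = 11780 / 1.24 = 9500 ft.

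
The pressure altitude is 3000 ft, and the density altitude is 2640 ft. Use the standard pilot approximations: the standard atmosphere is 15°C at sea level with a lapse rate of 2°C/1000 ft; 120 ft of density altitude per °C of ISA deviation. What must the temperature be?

Density altitude − pressure altitude = 2640 − 3000 = -360 ft.
At 120 ft/°C that is an ISA deviation of -360/120 = -3°C.
ISA temperature at 3000 ft = 15 − 2 × (3000/1000) = 9°C.
OAT = ISA + deviation = 9 + (-3) = 6°C.

6°C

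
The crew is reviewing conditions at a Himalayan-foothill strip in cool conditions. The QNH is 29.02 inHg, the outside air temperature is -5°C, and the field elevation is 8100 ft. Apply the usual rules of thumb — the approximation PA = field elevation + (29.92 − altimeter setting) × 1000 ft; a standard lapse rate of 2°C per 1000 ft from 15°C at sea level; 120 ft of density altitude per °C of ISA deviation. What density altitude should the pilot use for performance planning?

Pressure altitude = 8100 + (29.92 − 29.02) × 1000 = 8100 + (+900) = 9000 ft.
ISA temperature at 9000 ft = 15 − 2 × (9000/1000) = -3°C.
ISA deviation = -5 − (-3) = -2°C.
Density altitude = 9000 + 120 × (-2) = 8760 ft.

8760 ft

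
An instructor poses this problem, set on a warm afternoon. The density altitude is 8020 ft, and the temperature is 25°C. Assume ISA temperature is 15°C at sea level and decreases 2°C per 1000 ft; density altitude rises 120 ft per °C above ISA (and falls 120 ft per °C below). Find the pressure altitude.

5500 ft

DA = PA + 120 × (OAT − (15 − 2·PA/1000)) = PA + 120·OAT − 1800 + 0.24·PA = 1.24·PA + 120·OAT − 1800.
So 1.24·PA = 8020 − 120 × 25 + 1800 = 6820.
PA = 6820 / 1.24 = 5500 ft.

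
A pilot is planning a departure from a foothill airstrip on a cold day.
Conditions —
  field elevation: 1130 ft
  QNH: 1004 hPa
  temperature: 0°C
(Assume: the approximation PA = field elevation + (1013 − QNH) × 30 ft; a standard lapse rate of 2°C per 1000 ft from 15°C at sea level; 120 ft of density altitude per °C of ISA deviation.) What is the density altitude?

-64 ft

Pressure altitude = 1130 + (1013 − 1004) × 30 = 1130 + (+270) = 1400 ft.
ISA temperature at 1400 ft = 15 − 2 × (1400/1000) = 12.2°C.
ISA deviation = 0 − 12.2 = -12.2°C.
Density altitude = 1400 + 120 × (-12.2) = -64 ft.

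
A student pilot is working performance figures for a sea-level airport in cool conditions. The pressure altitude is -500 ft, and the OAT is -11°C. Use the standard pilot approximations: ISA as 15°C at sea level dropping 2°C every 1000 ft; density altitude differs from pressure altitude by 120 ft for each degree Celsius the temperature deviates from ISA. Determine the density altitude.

ISA temperature at -500 ft = 15 − 2 × (-500/1000) = 16°C.
ISA deviation = -11 − 16 = -27°C.
Density altitude = -500 + 120 × (-27) = -500 + (-3240) = -3740 ft.

-3740 ft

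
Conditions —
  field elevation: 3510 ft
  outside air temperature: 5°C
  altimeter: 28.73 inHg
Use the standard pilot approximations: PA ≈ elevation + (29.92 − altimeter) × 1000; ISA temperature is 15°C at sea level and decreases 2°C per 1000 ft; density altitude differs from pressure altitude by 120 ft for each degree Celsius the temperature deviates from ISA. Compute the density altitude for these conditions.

Pressure altitude = 3510 + (29.92 − 28.73) × 1000 = 3510 + (+1190) = 4700 ft.
ISA temperature at 4700 ft = 15 − 2 × (4700/1000) = 5.6°C.
ISA deviation = 5 − 5.6 = -0.6°C.
Density altitude = 4700 + 120 × (-0.6) = 4628 ft.

4628 ft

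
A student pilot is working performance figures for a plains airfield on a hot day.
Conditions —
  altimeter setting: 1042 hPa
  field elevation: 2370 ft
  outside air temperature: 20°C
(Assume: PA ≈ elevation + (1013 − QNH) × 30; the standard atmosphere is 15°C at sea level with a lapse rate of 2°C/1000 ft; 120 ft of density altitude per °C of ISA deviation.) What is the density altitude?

2460 ft

Pressure altitude = 2370 + (1013 − 1042) × 30 = 2370 + (-870) = 1500 ft.
ISA temperature at 1500 ft = 15 − 2 × (1500/1000) = 12°C.
ISA deviation = 20 − 12 = +8°C.
Density altitude = 1500 + 120 × (8) = 2460 ft.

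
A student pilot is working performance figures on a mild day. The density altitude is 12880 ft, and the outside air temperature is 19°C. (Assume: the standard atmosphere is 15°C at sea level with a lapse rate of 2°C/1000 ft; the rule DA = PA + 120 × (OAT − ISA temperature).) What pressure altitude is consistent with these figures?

10000 ft

DA = PA + 120 × (OAT − (15 − 2·PA/1000)) = PA + 120·OAT − 1800 + 0.24·PA = 1.24·PA + 120·OAT − 1800.
So 1.24·PA = 12880 − 120 × 19 + 1800 = 12400.
PA = 12400 / 1.24 = 10000 ft.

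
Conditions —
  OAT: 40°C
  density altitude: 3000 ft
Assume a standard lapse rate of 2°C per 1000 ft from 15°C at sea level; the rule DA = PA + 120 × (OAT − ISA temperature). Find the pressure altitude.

0 ft

DA = PA + 120 × (OAT − (15 − 2·PA/1000)) = PA + 120·OAT − 1800 + 0.24·PA = 1.24·PA + 120·OAT − 1800.
So 1.24·PA = 3000 − 120 × 40 + 1800 = 0.
PA = 0 / 1.24 = 0 ft.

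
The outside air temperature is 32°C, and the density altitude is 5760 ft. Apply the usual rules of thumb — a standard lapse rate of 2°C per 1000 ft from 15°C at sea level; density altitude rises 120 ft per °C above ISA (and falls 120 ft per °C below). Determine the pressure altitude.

3000 ft

DA = PA + 120 × (OAT − (15 − 2·PA/1000)) = PA + 120·OAT − 1800 + 0.24·PA = 1.24·PA + 120·OAT − 1800.
So 1.24·PA = 5760 − 120 × 32 + 1800 = 3720.
PA = 3720 / 1.24 = 3000 ft.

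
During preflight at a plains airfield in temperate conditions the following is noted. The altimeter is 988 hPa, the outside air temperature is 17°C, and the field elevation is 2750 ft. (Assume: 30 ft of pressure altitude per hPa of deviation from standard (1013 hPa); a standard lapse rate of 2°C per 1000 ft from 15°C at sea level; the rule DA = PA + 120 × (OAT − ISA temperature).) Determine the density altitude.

Pressure altitude = 2750 + (1013 − 988) × 30 = 2750 + (+750) = 3500 ft.
ISA temperature at 3500 ft = 15 − 2 × (3500/1000) = 8°C.
ISA deviation = 17 − 8 = +9°C.
Density altitude = 3500 + 120 × (9) = 4580 ft.

4580 ft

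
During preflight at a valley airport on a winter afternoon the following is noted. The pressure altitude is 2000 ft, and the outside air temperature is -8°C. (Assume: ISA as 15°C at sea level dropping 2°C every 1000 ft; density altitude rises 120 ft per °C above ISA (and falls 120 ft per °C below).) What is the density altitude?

-280 ft

ISA temperature at 2000 ft = 15 − 2 × (2000/1000) = 11°C.
ISA deviation = -8 − 11 = -19°C.
Density altitude = 2000 + 120 × (-19) = 2000 + (-2280) = -280 ft.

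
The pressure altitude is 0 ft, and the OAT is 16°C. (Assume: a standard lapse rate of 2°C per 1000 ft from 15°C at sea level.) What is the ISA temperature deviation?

ISA temperature at 0 ft = 15 − 2 × (0/1000) = 15°C.
Deviation = OAT − ISA = 16 − 15 = +1°C.

ISA+1°C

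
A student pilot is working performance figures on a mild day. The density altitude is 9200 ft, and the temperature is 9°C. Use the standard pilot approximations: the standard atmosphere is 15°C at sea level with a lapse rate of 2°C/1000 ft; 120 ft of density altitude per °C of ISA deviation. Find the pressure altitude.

8000 ft

DA = PA + 120 × (OAT − (15 − 2·PA/1000)) = PA + 120·OAT − 1800 + 0.24·PA = 1.24·PA + 120·OAT − 1800.
So 1.24·PA = 9200 − 120 × 9 + 1800 = 9920.
PA = 9920 / 1.24 = 8000 ft.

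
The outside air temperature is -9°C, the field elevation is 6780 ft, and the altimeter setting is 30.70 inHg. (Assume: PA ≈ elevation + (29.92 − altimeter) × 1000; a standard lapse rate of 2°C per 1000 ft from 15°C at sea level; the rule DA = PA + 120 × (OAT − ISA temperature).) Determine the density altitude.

Pressure altitude = 6780 + (29.92 − 30.70) × 1000 = 6780 + (-780) = 6000 ft.
ISA temperature at 6000 ft = 15 − 2 × (6000/1000) = 3°C.
ISA deviation = -9 − 3 = -12°C.
Density altitude = 6000 + 120 × (-12) = 4560 ft.

4560 ft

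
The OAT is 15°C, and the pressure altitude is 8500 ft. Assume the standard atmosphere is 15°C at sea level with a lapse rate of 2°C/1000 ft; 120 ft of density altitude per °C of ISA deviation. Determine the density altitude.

ISA temperature at 8500 ft = 15 − 2 × (8500/1000) = -2°C.
ISA deviation = 15 − (-2) = +17°C.
Density altitude = 8500 + 120 × (17) = 8500 + (+2040) = 10540 ft.

10540 ft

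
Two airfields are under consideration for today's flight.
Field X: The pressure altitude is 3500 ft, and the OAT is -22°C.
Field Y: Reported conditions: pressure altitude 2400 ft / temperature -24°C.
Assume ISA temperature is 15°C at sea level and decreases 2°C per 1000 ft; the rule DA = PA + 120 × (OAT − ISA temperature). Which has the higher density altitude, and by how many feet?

Field X: ISA temp = 8°C, deviation -30°C, DA = 3500 + 120 × (-30) = -100 ft.
Field Y: ISA temp = 10.2°C, deviation -34.2°C, DA = 2400 + 120 × (-34.2) = -1704 ft.
Field X is higher by -100 − (-1704) = 1604 ft.

Field X by 1604 ft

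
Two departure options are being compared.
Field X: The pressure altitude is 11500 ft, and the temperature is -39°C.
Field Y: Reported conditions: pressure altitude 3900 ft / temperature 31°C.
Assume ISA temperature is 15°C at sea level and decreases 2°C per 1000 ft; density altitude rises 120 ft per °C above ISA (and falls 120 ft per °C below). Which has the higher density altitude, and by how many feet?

Field X: ISA temp = -8°C, deviation -31°C, DA = 11500 + 120 × (-31) = 7780 ft.
Field Y: ISA temp = 7.2°C, deviation +23.8°C, DA = 3900 + 120 × 23.8 = 6756 ft.
Field X is higher by 7780 − 6756 = 1024 ft.

Field X by 1024 ft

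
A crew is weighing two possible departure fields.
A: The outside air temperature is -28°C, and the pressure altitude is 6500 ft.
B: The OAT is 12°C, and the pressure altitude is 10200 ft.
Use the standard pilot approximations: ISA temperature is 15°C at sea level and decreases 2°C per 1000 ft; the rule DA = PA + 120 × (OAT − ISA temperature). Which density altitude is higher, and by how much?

B by 9388 ft

A: ISA temp = 2°C, deviation -30°C, DA = 6500 + 120 × (-30) = 2900 ft.
B: ISA temp = -5.4°C, deviation +17.4°C, DA = 10200 + 120 × 17.4 = 12288 ft.
B is higher by 12288 − 2900 = 9388 ft.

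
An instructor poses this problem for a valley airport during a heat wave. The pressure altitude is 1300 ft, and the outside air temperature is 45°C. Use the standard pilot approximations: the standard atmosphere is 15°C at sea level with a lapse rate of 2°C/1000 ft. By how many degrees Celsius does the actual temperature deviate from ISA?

ISA+32.6°C

ISA temperature at 1300 ft = 15 − 2 × (1300/1000) = 12.4°C.
Deviation = OAT − ISA = 45 − 12.4 = +32.6°C.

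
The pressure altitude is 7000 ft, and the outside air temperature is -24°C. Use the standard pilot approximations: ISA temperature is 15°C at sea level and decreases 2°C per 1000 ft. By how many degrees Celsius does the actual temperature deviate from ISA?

ISA-25°C

ISA temperature at 7000 ft = 15 − 2 × (7000/1000) = 1°C.
Deviation = OAT − ISA = -24 − 1 = -25°C.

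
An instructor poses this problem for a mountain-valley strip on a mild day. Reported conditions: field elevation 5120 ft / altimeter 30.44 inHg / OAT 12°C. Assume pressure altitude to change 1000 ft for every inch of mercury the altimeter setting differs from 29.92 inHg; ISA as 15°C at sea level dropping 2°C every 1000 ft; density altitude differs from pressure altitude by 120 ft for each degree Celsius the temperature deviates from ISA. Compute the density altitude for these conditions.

5344 ft

Pressure altitude = 5120 + (29.92 − 30.44) × 1000 = 5120 + (-520) = 4600 ft.
ISA temperature at 4600 ft = 15 − 2 × (4600/1000) = 5.8°C.
ISA deviation = 12 − 5.8 = +6.2°C.
Density altitude = 4600 + 120 × (6.2) = 5344 ft.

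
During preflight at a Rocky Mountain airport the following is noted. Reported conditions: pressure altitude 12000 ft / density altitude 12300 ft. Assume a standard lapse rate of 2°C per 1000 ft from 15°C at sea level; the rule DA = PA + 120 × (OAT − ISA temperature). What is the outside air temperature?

Density altitude − pressure altitude = 12300 − 12000 = +300 ft.
At 120 ft/°C that is an ISA deviation of 300/120 = +2.5°C.
ISA temperature at 12000 ft = 15 − 2 × (12000/1000) = -9°C.
OAT = ISA + deviation = -9 + (+2.5) = -6.5°C.

-6.5°C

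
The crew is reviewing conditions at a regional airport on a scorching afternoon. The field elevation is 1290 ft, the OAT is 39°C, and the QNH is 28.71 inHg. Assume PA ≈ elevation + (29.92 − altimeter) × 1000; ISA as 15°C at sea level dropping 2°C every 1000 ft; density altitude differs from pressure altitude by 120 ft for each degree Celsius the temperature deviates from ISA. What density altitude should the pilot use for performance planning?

5980 ft

Pressure altitude = 1290 + (29.92 − 28.71) × 1000 = 1290 + (+1210) = 2500 ft.
ISA temperature at 2500 ft = 15 − 2 × (2500/1000) = 10°C.
ISA deviation = 39 − 10 = +29°C.
Density altitude = 2500 + 120 × (29) = 5980 ft.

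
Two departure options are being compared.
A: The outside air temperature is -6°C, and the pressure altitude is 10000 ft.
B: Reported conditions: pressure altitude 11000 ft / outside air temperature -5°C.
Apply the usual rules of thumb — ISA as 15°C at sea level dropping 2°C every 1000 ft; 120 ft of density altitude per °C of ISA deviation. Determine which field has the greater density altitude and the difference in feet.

A: ISA temp = -5°C, deviation -1°C, DA = 10000 + 120 × (-1) = 9880 ft.
B: ISA temp = -7°C, deviation +2°C, DA = 11000 + 120 × 2 = 11240 ft.
B is higher by 11240 − 9880 = 1360 ft.

B by 1360 ft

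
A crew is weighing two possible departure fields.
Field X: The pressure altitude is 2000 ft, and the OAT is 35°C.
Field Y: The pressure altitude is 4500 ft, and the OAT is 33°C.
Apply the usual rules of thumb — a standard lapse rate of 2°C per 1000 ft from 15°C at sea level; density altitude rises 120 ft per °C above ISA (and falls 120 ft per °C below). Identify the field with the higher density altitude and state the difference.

Field X: ISA temp = 11°C, deviation +24°C, DA = 2000 + 120 × 24 = 4880 ft.
Field Y: ISA temp = 6°C, deviation +27°C, DA = 4500 + 120 × 27 = 7740 ft.
Field Y is higher by 7740 − 4880 = 2860 ft.

Field Y by 2860 ft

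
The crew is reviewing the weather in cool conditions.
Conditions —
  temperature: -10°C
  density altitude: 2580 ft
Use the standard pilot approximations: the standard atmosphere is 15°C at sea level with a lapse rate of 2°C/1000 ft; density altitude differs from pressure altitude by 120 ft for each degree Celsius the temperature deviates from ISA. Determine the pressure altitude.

4500 ft

DA = PA + 120 × (OAT − (15 − 2·PA/1000)) = PA + 120·OAT − 1800 + 0.24·PA = 1.24·PA + 120·OAT − 1800.
So 1.24·PA = 2580 − 120 × (-10) + 1800 = 5580.
PA = 5580 / 1.24 = 4500 ft.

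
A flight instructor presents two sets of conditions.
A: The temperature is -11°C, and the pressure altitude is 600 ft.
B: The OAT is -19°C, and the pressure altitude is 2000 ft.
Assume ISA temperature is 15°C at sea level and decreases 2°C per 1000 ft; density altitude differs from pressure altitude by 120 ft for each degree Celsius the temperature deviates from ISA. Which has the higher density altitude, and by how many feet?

B by 776 ft

A: ISA temp = 13.8°C, deviation -24.8°C, DA = 600 + 120 × (-24.8) = -2376 ft.
B: ISA temp = 11°C, deviation -30°C, DA = 2000 + 120 × (-30) = -1600 ft.
B is higher by -1600 − (-2376) = 776 ft.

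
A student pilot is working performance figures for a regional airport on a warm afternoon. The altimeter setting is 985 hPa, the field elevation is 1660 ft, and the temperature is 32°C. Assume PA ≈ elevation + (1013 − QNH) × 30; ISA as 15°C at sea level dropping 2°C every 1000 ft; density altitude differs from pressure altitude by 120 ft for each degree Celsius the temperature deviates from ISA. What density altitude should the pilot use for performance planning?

Pressure altitude = 1660 + (1013 − 985) × 30 = 1660 + (+840) = 2500 ft.
ISA temperature at 2500 ft = 15 − 2 × (2500/1000) = 10°C.
ISA deviation = 32 − 10 = +22°C.
Density altitude = 2500 + 120 × (22) = 5140 ft.

5140 ft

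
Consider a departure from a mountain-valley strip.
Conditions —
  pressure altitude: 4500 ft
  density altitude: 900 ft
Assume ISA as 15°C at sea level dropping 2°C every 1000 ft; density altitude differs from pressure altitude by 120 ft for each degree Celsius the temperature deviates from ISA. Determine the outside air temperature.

Density altitude − pressure altitude = 900 − 4500 = -3600 ft.
At 120 ft/°C that is an ISA deviation of -3600/120 = -30°C.
ISA temperature at 4500 ft = 15 − 2 × (4500/1000) = 6°C.
OAT = ISA + deviation = 6 + (-30) = -24°C.

-24°C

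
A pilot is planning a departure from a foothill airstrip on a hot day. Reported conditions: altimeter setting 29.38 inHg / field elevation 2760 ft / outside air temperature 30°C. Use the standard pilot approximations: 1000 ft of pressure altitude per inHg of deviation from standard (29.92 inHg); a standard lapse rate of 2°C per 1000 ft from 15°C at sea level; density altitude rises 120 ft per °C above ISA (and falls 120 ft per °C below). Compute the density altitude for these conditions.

5892 ft

Pressure altitude = 2760 + (29.92 − 29.38) × 1000 = 2760 + (+540) = 3300 ft.
ISA temperature at 3300 ft = 15 − 2 × (3300/1000) = 8.4°C.
ISA deviation = 30 − 8.4 = +21.6°C.
Density altitude = 3300 + 120 × (21.6) = 5892 ft.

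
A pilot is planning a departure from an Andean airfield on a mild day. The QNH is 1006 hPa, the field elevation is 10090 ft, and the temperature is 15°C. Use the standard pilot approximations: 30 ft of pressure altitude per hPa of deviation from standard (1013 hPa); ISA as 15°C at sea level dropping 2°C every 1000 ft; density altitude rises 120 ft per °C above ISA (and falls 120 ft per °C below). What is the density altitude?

Pressure altitude = 10090 + (1013 − 1006) × 30 = 10090 + (+210) = 10300 ft.
ISA temperature at 10300 ft = 15 − 2 × (10300/1000) = -5.6°C.
ISA deviation = 15 − (-5.6) = +20.6°C.
Density altitude = 10300 + 120 × (20.6) = 12772 ft.

12772 ft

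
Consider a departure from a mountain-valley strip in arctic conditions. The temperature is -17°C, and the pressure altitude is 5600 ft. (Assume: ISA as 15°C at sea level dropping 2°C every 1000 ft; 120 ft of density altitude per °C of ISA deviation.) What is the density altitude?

ISA temperature at 5600 ft = 15 − 2 × (5600/1000) = 3.8°C.
ISA deviation = -17 − 3.8 = -20.8°C.
Density altitude = 5600 + 120 × (-20.8) = 5600 + (-2496) = 3104 ft.

3104 ft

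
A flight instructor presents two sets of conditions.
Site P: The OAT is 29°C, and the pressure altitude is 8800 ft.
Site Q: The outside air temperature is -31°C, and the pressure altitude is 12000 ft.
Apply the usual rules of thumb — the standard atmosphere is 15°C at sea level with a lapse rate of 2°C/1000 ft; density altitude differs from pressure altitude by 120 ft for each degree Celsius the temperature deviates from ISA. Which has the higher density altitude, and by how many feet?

Site P by 3232 ft

Site P: ISA temp = -2.6°C, deviation +31.6°C, DA = 8800 + 120 × 31.6 = 12592 ft.
Site Q: ISA temp = -9°C, deviation -22°C, DA = 12000 + 120 × (-22) = 9360 ft.
Site P is higher by 12592 − 9360 = 3232 ft.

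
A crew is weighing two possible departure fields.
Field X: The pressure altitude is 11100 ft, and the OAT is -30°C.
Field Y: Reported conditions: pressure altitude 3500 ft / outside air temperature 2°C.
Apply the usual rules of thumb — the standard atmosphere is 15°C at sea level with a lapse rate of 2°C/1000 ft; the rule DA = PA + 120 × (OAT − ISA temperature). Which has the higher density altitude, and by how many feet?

Field X: ISA temp = -7.2°C, deviation -22.8°C, DA = 11100 + 120 × (-22.8) = 8364 ft.
Field Y: ISA temp = 8°C, deviation -6°C, DA = 3500 + 120 × (-6) = 2780 ft.
Field X is higher by 8364 − 2780 = 5584 ft.

Field X by 5584 ft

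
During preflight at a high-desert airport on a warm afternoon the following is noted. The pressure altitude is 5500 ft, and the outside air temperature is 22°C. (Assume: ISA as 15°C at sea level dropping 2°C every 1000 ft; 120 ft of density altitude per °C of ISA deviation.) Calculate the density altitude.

ISA temperature at 5500 ft = 15 − 2 × (5500/1000) = 4°C.
ISA deviation = 22 − 4 = +18°C.
Density altitude = 5500 + 120 × (18) = 5500 + (+2160) = 7660 ft.

7660 ft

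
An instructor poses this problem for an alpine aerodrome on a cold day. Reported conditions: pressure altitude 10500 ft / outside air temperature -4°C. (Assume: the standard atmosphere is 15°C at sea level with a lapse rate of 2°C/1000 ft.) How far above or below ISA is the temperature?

ISA+2°C

ISA temperature at 10500 ft = 15 − 2 × (10500/1000) = -6°C.
Deviation = OAT − ISA = -4 − (-6) = +2°C.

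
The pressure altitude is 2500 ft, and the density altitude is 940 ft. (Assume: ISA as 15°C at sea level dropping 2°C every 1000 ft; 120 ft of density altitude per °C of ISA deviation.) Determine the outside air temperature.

-3°C

Density altitude − pressure altitude = 940 − 2500 = -1560 ft.
At 120 ft/°C that is an ISA deviation of -1560/120 = -13°C.
ISA temperature at 2500 ft = 15 − 2 × (2500/1000) = 10°C.
OAT = ISA + deviation = 10 + (-13) = -3°C.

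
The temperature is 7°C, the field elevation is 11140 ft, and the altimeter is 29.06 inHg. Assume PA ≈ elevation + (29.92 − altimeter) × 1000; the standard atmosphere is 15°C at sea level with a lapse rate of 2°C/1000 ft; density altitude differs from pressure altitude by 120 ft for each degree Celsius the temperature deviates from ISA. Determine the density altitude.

Pressure altitude = 11140 + (29.92 − 29.06) × 1000 = 11140 + (+860) = 12000 ft.
ISA temperature at 12000 ft = 15 − 2 × (12000/1000) = -9°C.
ISA deviation = 7 − (-9) = +16°C.
Density altitude = 12000 + 120 × (16) = 13920 ft.

13920 ft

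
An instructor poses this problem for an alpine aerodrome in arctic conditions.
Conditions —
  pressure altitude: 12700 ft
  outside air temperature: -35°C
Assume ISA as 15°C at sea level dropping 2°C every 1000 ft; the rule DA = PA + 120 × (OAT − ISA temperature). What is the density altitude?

ISA temperature at 12700 ft = 15 − 2 × (12700/1000) = -10.4°C.
ISA deviation = -35 − (-10.4) = -24.6°C.
Density altitude = 12700 + 120 × (-24.6) = 12700 + (-2952) = 9748 ft.

9748 ft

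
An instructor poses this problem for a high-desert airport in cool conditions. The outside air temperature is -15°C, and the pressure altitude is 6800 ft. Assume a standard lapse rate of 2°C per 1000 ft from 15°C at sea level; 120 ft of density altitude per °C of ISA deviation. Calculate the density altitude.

4832 ft

ISA temperature at 6800 ft = 15 − 2 × (6800/1000) = 1.4°C.
ISA deviation = -15 − 1.4 = -16.4°C.
Density altitude = 6800 + 120 × (-16.4) = 6800 + (-1968) = 4832 ft.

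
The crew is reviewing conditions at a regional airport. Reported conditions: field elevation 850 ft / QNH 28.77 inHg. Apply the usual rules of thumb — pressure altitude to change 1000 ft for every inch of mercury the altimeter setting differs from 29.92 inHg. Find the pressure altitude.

Pressure correction = (29.92 − 28.77) × 1000 = +1150 ft.
Pressure altitude = 850 + (+1150) = 2000 ft.

2000 ft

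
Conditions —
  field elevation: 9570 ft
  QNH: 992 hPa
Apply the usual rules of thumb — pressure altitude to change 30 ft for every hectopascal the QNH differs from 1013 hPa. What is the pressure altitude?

10200 ft

Pressure correction = (1013 − 992) × 30 = +630 ft.
Pressure altitude = 9570 + (+630) = 10200 ft.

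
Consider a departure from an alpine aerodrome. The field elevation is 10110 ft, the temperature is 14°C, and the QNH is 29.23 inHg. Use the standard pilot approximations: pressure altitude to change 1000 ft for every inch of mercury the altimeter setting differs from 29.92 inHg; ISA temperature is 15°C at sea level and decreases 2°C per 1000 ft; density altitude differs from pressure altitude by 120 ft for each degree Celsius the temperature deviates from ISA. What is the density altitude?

13272 ft

Pressure altitude = 10110 + (29.92 − 29.23) × 1000 = 10110 + (+690) = 10800 ft.
ISA temperature at 10800 ft = 15 − 2 × (10800/1000) = -6.6°C.
ISA deviation = 14 − (-6.6) = +20.6°C.
Density altitude = 10800 + 120 × (20.6) = 13272 ft.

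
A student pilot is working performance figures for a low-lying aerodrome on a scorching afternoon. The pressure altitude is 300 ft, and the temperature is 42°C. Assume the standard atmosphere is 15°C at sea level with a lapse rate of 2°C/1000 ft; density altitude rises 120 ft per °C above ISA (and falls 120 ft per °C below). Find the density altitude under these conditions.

ISA temperature at 300 ft = 15 − 2 × (300/1000) = 14.4°C.
ISA deviation = 42 − 14.4 = +27.6°C.
Density altitude = 300 + 120 × (27.6) = 300 + (+3312) = 3612 ft.

3612 ft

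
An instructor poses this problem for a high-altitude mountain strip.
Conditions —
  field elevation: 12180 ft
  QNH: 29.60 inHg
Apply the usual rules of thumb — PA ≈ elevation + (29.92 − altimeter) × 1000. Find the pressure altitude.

Pressure correction = (29.92 − 29.60) × 1000 = +320 ft.
Pressure altitude = 12180 + (+320) = 12500 ft.

12500 ft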